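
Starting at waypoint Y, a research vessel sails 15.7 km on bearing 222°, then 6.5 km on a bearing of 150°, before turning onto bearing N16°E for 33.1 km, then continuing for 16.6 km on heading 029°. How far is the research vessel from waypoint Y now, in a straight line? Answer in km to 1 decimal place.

30.7 km

Leg 1 (222°, 15.7 km): east 15.7 sin 222° = -10.51, north 15.7 cos 222° = -11.67
Leg 2 (150°, 6.5 km): east 6.5 sin 150° = 3.25, north 6.5 cos 150° = -5.63
Leg 3 (N16°E, 33.1 km): east 33.1 sin 16° = 9.12, north 33.1 cos 16° = 31.82
Leg 4 (029°, 16.6 km): east 16.6 sin 29° = 8.05, north 16.6 cos 29° = 14.52
Net: 9.92 east, 29.04 north. Distance = √((9.92)² + (29.04)²) = 30.686 km.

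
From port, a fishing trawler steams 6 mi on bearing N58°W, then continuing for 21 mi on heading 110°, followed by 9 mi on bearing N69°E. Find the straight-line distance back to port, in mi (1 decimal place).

23.1 mi

Leg 1 (N58°W, 6 mi): east 6 sin 302° = -5.09, north 6 cos 302° = 3.18
Leg 2 (110°, 21 mi): east 21 sin 110° = 19.73, north 21 cos 110° = -7.18
Leg 3 (N69°E, 9 mi): east 9 sin 69° = 8.40, north 9 cos 69° = 3.23
Net: 23.05 east, -0.78 north. Distance = √((23.05)² + (-0.78)²) = 23.061 mi.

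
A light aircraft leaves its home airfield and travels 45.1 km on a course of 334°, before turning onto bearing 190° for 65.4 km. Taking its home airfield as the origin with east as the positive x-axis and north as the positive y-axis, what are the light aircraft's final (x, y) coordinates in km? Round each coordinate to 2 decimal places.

Leg 1 (334°, 45.1 km): east 45.1 sin 334° = -19.77, north 45.1 cos 334° = 40.54
Leg 2 (190°, 65.4 km): east 65.4 sin 190° = -11.36, north 65.4 cos 190° = -64.41
Summing: -31.13 km east, -23.87 km north → (-31.13, -23.87).

(-31.13, -23.87)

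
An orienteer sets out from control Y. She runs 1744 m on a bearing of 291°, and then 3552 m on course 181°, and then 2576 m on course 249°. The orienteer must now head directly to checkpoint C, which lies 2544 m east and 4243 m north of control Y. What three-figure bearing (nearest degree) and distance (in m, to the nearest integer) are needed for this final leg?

Leg 1 (291°, 1744 m): east 1744 sin 291° = -1628.16, north 1744 cos 291° = 624.99
Leg 2 (181°, 3552 m): east 3552 sin 181° = -61.99, north 3552 cos 181° = -3551.46
Leg 3 (249°, 2576 m): east 2576 sin 249° = -2404.90, north 2576 cos 249° = -923.16
Current position: (-4095.06, -3849.62). Target: (2544, 4243). Remaining: Δeast = 6639.06, Δnorth = 8092.62.
Bearing = atan2(6639.06, 8092.62) mod 360° = 39.36°; distance = √((6639.06)² + (8092.62)²) = 10467.455 m.

039°, 10467 m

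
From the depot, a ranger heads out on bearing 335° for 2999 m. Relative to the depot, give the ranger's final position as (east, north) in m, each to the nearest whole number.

Leg 1 (335°, 2999 m): east 2999 sin 335° = -1267.43, north 2999 cos 335° = 2718.02
Summing: -1267.43 m east, 2718.02 m north → (-1267, 2718).

(-1267, 2718)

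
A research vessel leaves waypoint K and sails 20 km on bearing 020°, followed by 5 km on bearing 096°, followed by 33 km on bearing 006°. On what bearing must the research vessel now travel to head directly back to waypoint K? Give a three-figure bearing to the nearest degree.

Leg 1 (020°, 20 km): east 20 sin 20° = 6.84, north 20 cos 20° = 18.79
Leg 2 (096°, 5 km): east 5 sin 96° = 4.97, north 5 cos 96° = -0.52
Leg 3 (006°, 33 km): east 33 sin 6° = 3.45, north 33 cos 6° = 32.82
Net displacement: 15.26 east, 51.09 north. Direction back to start is (-15.26, -51.09): bearing = atan2(-15.26, -51.09) mod 360° = 196.63° ≈ 197°.

197°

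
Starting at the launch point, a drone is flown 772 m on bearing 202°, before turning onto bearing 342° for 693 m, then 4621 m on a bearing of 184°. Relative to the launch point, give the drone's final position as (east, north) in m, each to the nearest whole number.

(-826, -4666)

Leg 1 (202°, 772 m): east 772 sin 202° = -289.20, north 772 cos 202° = -715.79
Leg 2 (342°, 693 m): east 693 sin 342° = -214.15, north 693 cos 342° = 659.08
Leg 3 (184°, 4621 m): east 4621 sin 184° = -322.34, north 4621 cos 184° = -4609.74
Summing: -825.69 m east, -4666.45 m north → (-826, -4666).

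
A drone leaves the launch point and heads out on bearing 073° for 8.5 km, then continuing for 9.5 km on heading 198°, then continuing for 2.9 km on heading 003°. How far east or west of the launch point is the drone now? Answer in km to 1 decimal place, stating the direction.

Leg 1 (073°, 8.5 km): east 8.5 sin 73° = 8.13, north 8.5 cos 73° = 2.49
Leg 2 (198°, 9.5 km): east 9.5 sin 198° = -2.94, north 9.5 cos 198° = -9.04
Leg 3 (003°, 2.9 km): east 2.9 sin 3° = 0.15, north 2.9 cos 3° = 2.90
Net east component: 5.34 km.

5.3 km east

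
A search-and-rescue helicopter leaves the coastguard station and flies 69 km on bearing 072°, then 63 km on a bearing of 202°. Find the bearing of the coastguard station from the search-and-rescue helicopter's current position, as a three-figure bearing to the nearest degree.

Leg 1 (072°, 69 km): east 69 sin 72° = 65.62, north 69 cos 72° = 21.32
Leg 2 (202°, 63 km): east 63 sin 202° = -23.60, north 63 cos 202° = -58.41
Net displacement: 42.02 east, -37.09 north. Direction back to start is (-42.02, 37.09): bearing = atan2(-42.02, 37.09) mod 360° = 311.43° ≈ 311°.

311°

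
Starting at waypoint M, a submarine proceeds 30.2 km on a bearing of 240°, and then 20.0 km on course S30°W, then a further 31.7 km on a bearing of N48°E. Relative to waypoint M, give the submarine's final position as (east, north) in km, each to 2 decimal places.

(-12.60, -11.21)

Leg 1 (240°, 30.2 km): east 30.2 sin 240° = -26.15, north 30.2 cos 240° = -15.10
Leg 2 (S30°W, 20.0 km): east 20.0 sin 210° = -10.00, north 20.0 cos 210° = -17.32
Leg 3 (N48°E, 31.7 km): east 31.7 sin 48° = 23.56, north 31.7 cos 48° = 21.21
Summing: -12.60 km east, -11.21 km north → (-12.60, -11.21).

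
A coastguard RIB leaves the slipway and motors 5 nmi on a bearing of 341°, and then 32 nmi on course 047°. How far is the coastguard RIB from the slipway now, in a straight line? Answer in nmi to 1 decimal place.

Leg 1 (341°, 5 nmi): east 5 sin 341° = -1.63, north 5 cos 341° = 4.73
Leg 2 (047°, 32 nmi): east 32 sin 47° = 23.40, north 32 cos 47° = 21.82
Net: 21.78 east, 26.55 north. Distance = √((21.78)² + (26.55)²) = 34.339 nmi.

34.3 nmi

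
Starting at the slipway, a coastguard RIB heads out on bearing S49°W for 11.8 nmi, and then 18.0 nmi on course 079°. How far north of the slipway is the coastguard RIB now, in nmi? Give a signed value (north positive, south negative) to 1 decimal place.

Leg 1 (S49°W, 11.8 nmi): east 11.8 sin 229° = -8.91, north 11.8 cos 229° = -7.74
Leg 2 (079°, 18.0 nmi): east 18.0 sin 79° = 17.67, north 18.0 cos 79° = 3.43
Net north component: -4.31 nmi.

-4.3 nmi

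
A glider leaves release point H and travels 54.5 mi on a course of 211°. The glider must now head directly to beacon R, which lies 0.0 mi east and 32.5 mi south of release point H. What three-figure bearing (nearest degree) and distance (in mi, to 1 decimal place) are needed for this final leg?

063°, 31.5 mi

Leg 1 (211°, 54.5 mi): east 54.5 sin 211° = -28.07, north 54.5 cos 211° = -46.72
Current position: (-28.07, -46.72). Target: (0.0, -32.5). Remaining: Δeast = 28.07, Δnorth = 14.22.
Bearing = atan2(28.07, 14.22) mod 360° = 63.14°; distance = √((28.07)² + (14.22)²) = 31.464 mi.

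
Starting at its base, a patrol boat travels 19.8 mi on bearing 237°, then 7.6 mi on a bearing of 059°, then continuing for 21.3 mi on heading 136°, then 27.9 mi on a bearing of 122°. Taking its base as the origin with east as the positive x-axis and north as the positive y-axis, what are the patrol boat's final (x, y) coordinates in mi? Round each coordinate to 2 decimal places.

(28.37, -36.98)

Leg 1 (237°, 19.8 mi): east 19.8 sin 237° = -16.61, north 19.8 cos 237° = -10.78
Leg 2 (059°, 7.6 mi): east 7.6 sin 59° = 6.51, north 7.6 cos 59° = 3.91
Leg 3 (136°, 21.3 mi): east 21.3 sin 136° = 14.80, north 21.3 cos 136° = -15.32
Leg 4 (122°, 27.9 mi): east 27.9 sin 122° = 23.66, north 27.9 cos 122° = -14.78
Summing: 28.37 mi east, -36.98 mi north → (28.37, -36.98).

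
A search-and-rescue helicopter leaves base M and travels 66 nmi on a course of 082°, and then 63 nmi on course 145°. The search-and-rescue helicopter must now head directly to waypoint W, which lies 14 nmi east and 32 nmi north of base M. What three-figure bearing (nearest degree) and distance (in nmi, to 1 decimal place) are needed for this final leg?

Leg 1 (082°, 66 nmi): east 66 sin 82° = 65.36, north 66 cos 82° = 9.19
Leg 2 (145°, 63 nmi): east 63 sin 145° = 36.14, north 63 cos 145° = -51.61
Current position: (101.49, -42.42). Target: (14, 32). Remaining: Δeast = -87.49, Δnorth = 74.42.
Bearing = atan2(-87.49, 74.42) mod 360° = 310.38°; distance = √((-87.49)² + (74.42)²) = 114.863 nmi.

310°, 114.9 nmi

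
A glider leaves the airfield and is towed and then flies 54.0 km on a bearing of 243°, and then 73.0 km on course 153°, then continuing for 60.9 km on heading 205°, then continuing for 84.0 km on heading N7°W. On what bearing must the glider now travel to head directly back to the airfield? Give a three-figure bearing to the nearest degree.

Leg 1 (243°, 54.0 km): east 54.0 sin 243° = -48.11, north 54.0 cos 243° = -24.52
Leg 2 (153°, 73.0 km): east 73.0 sin 153° = 33.14, north 73.0 cos 153° = -65.04
Leg 3 (205°, 60.9 km): east 60.9 sin 205° = -25.74, north 60.9 cos 205° = -55.19
Leg 4 (N7°W, 84.0 km): east 84.0 sin 353° = -10.24, north 84.0 cos 353° = 83.37
Net displacement: -50.95 east, -61.38 north. Direction back to start is (50.95, 61.38): bearing = atan2(50.95, 61.38) mod 360° = 39.69° ≈ 040°.

040°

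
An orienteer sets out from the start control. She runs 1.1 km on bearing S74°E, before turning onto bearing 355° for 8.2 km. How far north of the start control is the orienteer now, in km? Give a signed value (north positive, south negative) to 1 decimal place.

7.9 km

Leg 1 (S74°E, 1.1 km): east 1.1 sin 106° = 1.06, north 1.1 cos 106° = -0.30
Leg 2 (355°, 8.2 km): east 8.2 sin 355° = -0.71, north 8.2 cos 355° = 8.17
Net north component: 7.87 km.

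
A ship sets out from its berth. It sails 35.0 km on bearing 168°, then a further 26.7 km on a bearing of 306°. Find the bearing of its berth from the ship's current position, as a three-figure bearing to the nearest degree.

Leg 1 (168°, 35.0 km): east 35.0 sin 168° = 7.28, north 35.0 cos 168° = -34.24
Leg 2 (306°, 26.7 km): east 26.7 sin 306° = -21.60, north 26.7 cos 306° = 15.69
Net displacement: -14.32 east, -18.54 north. Direction back to start is (14.32, 18.54): bearing = atan2(14.32, 18.54) mod 360° = 37.69° ≈ 038°.

038°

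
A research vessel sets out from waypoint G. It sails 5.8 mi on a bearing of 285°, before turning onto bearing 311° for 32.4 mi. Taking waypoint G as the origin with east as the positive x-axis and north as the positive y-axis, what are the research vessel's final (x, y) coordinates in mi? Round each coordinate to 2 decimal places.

Leg 1 (285°, 5.8 mi): east 5.8 sin 285° = -5.60, north 5.8 cos 285° = 1.50
Leg 2 (311°, 32.4 mi): east 32.4 sin 311° = -24.45, north 32.4 cos 311° = 21.26
Summing: -30.05 mi east, 22.76 mi north → (-30.05, 22.76).

(-30.05, 22.76)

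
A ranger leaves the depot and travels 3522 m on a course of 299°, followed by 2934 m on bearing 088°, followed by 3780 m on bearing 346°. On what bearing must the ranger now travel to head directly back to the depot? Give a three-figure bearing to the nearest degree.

169°

Leg 1 (299°, 3522 m): east 3522 sin 299° = -3080.41, north 3522 cos 299° = 1707.50
Leg 2 (088°, 2934 m): east 2934 sin 88° = 2932.21, north 2934 cos 88° = 102.40
Leg 3 (346°, 3780 m): east 3780 sin 346° = -914.46, north 3780 cos 346° = 3667.72
Net displacement: -1062.66 east, 5477.61 north. Direction back to start is (1062.66, -5477.61): bearing = atan2(1062.66, -5477.61) mod 360° = 169.02° ≈ 169°.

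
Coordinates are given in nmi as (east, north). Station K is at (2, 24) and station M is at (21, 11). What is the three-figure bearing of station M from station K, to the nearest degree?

124°

Δeast = 21 − 2 = 19.00; Δnorth = 11 − 24 = -13.00.
Bearing = atan2(Δeast, Δnorth) mod 360° = 124.38° ≈ 124°.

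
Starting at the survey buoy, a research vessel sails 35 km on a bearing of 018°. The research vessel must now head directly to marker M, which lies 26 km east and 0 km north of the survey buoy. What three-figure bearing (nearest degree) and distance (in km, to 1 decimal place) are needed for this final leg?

Leg 1 (018°, 35 km): east 35 sin 18° = 10.82, north 35 cos 18° = 33.29
Current position: (10.82, 33.29). Target: (26, 0). Remaining: Δeast = 15.18, Δnorth = -33.29.
Bearing = atan2(15.18, -33.29) mod 360° = 155.48°; distance = √((15.18)² + (-33.29)²) = 36.587 km.

155°, 36.6 km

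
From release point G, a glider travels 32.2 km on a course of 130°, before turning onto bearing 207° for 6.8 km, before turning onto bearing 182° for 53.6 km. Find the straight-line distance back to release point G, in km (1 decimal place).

Leg 1 (130°, 32.2 km): east 32.2 sin 130° = 24.67, north 32.2 cos 130° = -20.70
Leg 2 (207°, 6.8 km): east 6.8 sin 207° = -3.09, north 6.8 cos 207° = -6.06
Leg 3 (182°, 53.6 km): east 53.6 sin 182° = -1.87, north 53.6 cos 182° = -53.57
Net: 19.71 east, -80.32 north. Distance = √((19.71)² + (-80.32)²) = 82.707 km.

82.7 km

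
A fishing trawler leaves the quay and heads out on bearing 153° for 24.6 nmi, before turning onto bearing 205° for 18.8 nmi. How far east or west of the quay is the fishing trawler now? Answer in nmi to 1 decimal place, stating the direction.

Leg 1 (153°, 24.6 nmi): east 24.6 sin 153° = 11.17, north 24.6 cos 153° = -21.92
Leg 2 (205°, 18.8 nmi): east 18.8 sin 205° = -7.95, north 18.8 cos 205° = -17.04
Net east component: 3.22 nmi.

3.2 nmi east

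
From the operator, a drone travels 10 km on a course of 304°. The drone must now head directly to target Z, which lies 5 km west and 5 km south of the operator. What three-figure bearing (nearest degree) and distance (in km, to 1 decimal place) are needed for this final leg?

163°, 11.1 km

Leg 1 (304°, 10 km): east 10 sin 304° = -8.29, north 10 cos 304° = 5.59
Current position: (-8.29, 5.59). Target: (-5, -5). Remaining: Δeast = 3.29, Δnorth = -10.59.
Bearing = atan2(3.29, -10.59) mod 360° = 162.74°; distance = √((3.29)² + (-10.59)²) = 11.091 km.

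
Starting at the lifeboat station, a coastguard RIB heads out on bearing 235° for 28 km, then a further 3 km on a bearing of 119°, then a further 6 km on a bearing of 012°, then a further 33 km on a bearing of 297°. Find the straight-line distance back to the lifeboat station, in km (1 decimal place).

48.6 km

Leg 1 (235°, 28 km): east 28 sin 235° = -22.94, north 28 cos 235° = -16.06
Leg 2 (119°, 3 km): east 3 sin 119° = 2.62, north 3 cos 119° = -1.45
Leg 3 (012°, 6 km): east 6 sin 12° = 1.25, north 6 cos 12° = 5.87
Leg 4 (297°, 33 km): east 33 sin 297° = -29.40, north 33 cos 297° = 14.98
Net: -48.47 east, 3.34 north. Distance = √((-48.47)² + (3.34)²) = 48.583 km.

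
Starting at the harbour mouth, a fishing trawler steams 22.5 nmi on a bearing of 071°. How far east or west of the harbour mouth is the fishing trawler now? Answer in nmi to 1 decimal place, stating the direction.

21.3 nmi east

Leg 1 (071°, 22.5 nmi): east 22.5 sin 71° = 21.27, north 22.5 cos 71° = 7.33
Net east component: 21.27 nmi.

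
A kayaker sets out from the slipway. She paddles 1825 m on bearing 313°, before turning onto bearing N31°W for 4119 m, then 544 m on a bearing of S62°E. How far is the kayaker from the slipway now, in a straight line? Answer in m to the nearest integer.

Leg 1 (313°, 1825 m): east 1825 sin 313° = -1334.72, north 1825 cos 313° = 1244.65
Leg 2 (N31°W, 4119 m): east 4119 sin 329° = -2121.44, north 4119 cos 329° = 3530.67
Leg 3 (S62°E, 544 m): east 544 sin 118° = 480.32, north 544 cos 118° = -255.39
Net: -2975.84 east, 4519.93 north. Distance = √((-2975.84)² + (4519.93)²) = 5411.594 m.

5412 m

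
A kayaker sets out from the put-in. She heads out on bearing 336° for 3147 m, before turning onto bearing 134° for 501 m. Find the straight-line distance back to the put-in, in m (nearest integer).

Leg 1 (336°, 3147 m): east 3147 sin 336° = -1280.00, north 3147 cos 336° = 2874.93
Leg 2 (134°, 501 m): east 501 sin 134° = 360.39, north 501 cos 134° = -348.02
Net: -919.61 east, 2526.90 north. Distance = √((-919.61)² + (2526.90)²) = 2689.038 m.

2689 m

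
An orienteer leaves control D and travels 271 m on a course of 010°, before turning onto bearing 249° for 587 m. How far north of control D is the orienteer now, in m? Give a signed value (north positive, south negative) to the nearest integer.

57 m

Leg 1 (010°, 271 m): east 271 sin 10° = 47.06, north 271 cos 10° = 266.88
Leg 2 (249°, 587 m): east 587 sin 249° = -548.01, north 587 cos 249° = -210.36
Net north component: 56.52 m.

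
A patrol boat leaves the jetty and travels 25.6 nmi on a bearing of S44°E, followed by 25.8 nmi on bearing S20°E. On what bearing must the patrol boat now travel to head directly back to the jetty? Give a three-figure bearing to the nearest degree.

Leg 1 (S44°E, 25.6 nmi): east 25.6 sin 136° = 17.78, north 25.6 cos 136° = -18.42
Leg 2 (S20°E, 25.8 nmi): east 25.8 sin 160° = 8.82, north 25.8 cos 160° = -24.24
Net displacement: 26.61 east, -42.66 north. Direction back to start is (-26.61, 42.66): bearing = atan2(-26.61, 42.66) mod 360° = 328.05° ≈ 328°.

328°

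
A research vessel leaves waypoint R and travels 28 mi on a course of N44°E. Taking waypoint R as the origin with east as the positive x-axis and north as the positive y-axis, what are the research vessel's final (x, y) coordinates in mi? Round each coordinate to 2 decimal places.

Leg 1 (N44°E, 28 mi): east 28 sin 44° = 19.45, north 28 cos 44° = 20.14
Summing: 19.45 mi east, 20.14 mi north → (19.45, 20.14).

(19.45, 20.14)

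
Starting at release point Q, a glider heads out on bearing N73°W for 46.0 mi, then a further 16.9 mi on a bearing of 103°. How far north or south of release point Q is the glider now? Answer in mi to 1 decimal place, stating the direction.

9.6 mi north

Leg 1 (N73°W, 46.0 mi): east 46.0 sin 287° = -43.99, north 46.0 cos 287° = 13.45
Leg 2 (103°, 16.9 mi): east 16.9 sin 103° = 16.47, north 16.9 cos 103° = -3.80
Net north component: 9.65 mi.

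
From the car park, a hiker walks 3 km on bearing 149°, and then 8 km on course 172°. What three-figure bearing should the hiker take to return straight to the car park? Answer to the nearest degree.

Leg 1 (149°, 3 km): east 3 sin 149° = 1.55, north 3 cos 149° = -2.57
Leg 2 (172°, 8 km): east 8 sin 172° = 1.11, north 8 cos 172° = -7.92
Net displacement: 2.66 east, -10.49 north. Direction back to start is (-2.66, 10.49): bearing = atan2(-2.66, 10.49) mod 360° = 345.78° ≈ 346°.

346°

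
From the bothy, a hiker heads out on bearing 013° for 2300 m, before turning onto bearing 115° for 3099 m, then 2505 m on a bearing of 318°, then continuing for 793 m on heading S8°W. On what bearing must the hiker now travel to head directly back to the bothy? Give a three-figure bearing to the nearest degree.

Leg 1 (013°, 2300 m): east 2300 sin 13° = 517.39, north 2300 cos 13° = 2241.05
Leg 2 (115°, 3099 m): east 3099 sin 115° = 2808.65, north 3099 cos 115° = -1309.69
Leg 3 (318°, 2505 m): east 2505 sin 318° = -1676.17, north 2505 cos 318° = 1861.58
Leg 4 (S8°W, 793 m): east 793 sin 188° = -110.36, north 793 cos 188° = -785.28
Net displacement: 1539.50 east, 2007.65 north. Direction back to start is (-1539.50, -2007.65): bearing = atan2(-1539.50, -2007.65) mod 360° = 217.48° ≈ 217°.

217°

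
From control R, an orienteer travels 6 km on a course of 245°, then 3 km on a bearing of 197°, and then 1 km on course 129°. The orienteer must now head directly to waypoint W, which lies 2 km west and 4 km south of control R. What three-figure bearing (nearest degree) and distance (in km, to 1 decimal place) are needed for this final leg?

060°, 4.1 km

Leg 1 (245°, 6 km): east 6 sin 245° = -5.44, north 6 cos 245° = -2.54
Leg 2 (197°, 3 km): east 3 sin 197° = -0.88, north 3 cos 197° = -2.87
Leg 3 (129°, 1 km): east 1 sin 129° = 0.78, north 1 cos 129° = -0.63
Current position: (-5.54, -6.03). Target: (-2, -4). Remaining: Δeast = 3.54, Δnorth = 2.03.
Bearing = atan2(3.54, 2.03) mod 360° = 60.10°; distance = √((3.54)² + (2.03)²) = 4.081 km.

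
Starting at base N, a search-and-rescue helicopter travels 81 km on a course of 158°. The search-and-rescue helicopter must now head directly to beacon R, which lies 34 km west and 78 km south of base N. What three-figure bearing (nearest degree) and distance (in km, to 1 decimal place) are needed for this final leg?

Leg 1 (158°, 81 km): east 81 sin 158° = 30.34, north 81 cos 158° = -75.10
Current position: (30.34, -75.10). Target: (-34, -78). Remaining: Δeast = -64.34, Δnorth = -2.90.
Bearing = atan2(-64.34, -2.90) mod 360° = 267.42°; distance = √((-64.34)² + (-2.90)²) = 64.408 km.

267°, 64.4 km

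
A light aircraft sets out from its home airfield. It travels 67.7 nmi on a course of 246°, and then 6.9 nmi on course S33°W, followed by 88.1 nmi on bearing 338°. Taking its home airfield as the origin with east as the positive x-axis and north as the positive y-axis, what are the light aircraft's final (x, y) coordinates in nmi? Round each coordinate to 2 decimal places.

(-98.61, 48.36)

Leg 1 (246°, 67.7 nmi): east 67.7 sin 246° = -61.85, north 67.7 cos 246° = -27.54
Leg 2 (S33°W, 6.9 nmi): east 6.9 sin 213° = -3.76, north 6.9 cos 213° = -5.79
Leg 3 (338°, 88.1 nmi): east 88.1 sin 338° = -33.00, north 88.1 cos 338° = 81.68
Summing: -98.61 nmi east, 48.36 nmi north → (-98.61, 48.36).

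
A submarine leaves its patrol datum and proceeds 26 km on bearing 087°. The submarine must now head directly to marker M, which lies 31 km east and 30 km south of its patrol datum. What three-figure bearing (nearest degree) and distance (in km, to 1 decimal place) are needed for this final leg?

Leg 1 (087°, 26 km): east 26 sin 87° = 25.96, north 26 cos 87° = 1.36
Current position: (25.96, 1.36). Target: (31, -30). Remaining: Δeast = 5.04, Δnorth = -31.36.
Bearing = atan2(5.04, -31.36) mod 360° = 170.88°; distance = √((5.04)² + (-31.36)²) = 31.762 km.

171°, 31.8 km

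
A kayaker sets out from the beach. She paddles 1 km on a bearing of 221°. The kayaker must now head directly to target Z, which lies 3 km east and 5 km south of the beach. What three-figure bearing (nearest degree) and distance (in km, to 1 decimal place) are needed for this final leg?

Leg 1 (221°, 1 km): east 1 sin 221° = -0.66, north 1 cos 221° = -0.75
Current position: (-0.66, -0.75). Target: (3, -5). Remaining: Δeast = 3.66, Δnorth = -4.25.
Bearing = atan2(3.66, -4.25) mod 360° = 139.26°; distance = √((3.66)² + (-4.25)²) = 5.603 km.

139°, 5.6 km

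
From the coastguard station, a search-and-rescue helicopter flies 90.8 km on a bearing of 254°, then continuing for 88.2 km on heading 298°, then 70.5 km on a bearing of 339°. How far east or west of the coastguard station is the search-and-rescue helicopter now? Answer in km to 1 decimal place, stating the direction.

190.4 km west

Leg 1 (254°, 90.8 km): east 90.8 sin 254° = -87.28, north 90.8 cos 254° = -25.03
Leg 2 (298°, 88.2 km): east 88.2 sin 298° = -77.88, north 88.2 cos 298° = 41.41
Leg 3 (339°, 70.5 km): east 70.5 sin 339° = -25.26, north 70.5 cos 339° = 65.82
Net east component: -190.42 km.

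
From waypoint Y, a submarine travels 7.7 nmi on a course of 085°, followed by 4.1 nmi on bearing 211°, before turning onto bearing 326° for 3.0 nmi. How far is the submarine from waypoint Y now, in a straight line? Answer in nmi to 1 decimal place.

3.9 nmi

Leg 1 (085°, 7.7 nmi): east 7.7 sin 85° = 7.67, north 7.7 cos 85° = 0.67
Leg 2 (211°, 4.1 nmi): east 4.1 sin 211° = -2.11, north 4.1 cos 211° = -3.51
Leg 3 (326°, 3.0 nmi): east 3.0 sin 326° = -1.68, north 3.0 cos 326° = 2.49
Net: 3.88 east, -0.36 north. Distance = √((3.88)² + (-0.36)²) = 3.898 nmi.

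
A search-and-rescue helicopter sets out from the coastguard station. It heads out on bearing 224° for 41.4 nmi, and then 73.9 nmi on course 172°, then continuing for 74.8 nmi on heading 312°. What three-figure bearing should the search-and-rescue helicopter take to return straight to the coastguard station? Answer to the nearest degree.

054°

Leg 1 (224°, 41.4 nmi): east 41.4 sin 224° = -28.76, north 41.4 cos 224° = -29.78
Leg 2 (172°, 73.9 nmi): east 73.9 sin 172° = 10.28, north 73.9 cos 172° = -73.18
Leg 3 (312°, 74.8 nmi): east 74.8 sin 312° = -55.59, north 74.8 cos 312° = 50.05
Net displacement: -74.06 east, -52.91 north. Direction back to start is (74.06, 52.91): bearing = atan2(74.06, 52.91) mod 360° = 54.46° ≈ 054°.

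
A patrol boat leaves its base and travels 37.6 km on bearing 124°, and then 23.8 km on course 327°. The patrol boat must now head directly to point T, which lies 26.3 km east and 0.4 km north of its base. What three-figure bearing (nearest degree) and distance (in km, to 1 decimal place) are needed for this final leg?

Leg 1 (124°, 37.6 km): east 37.6 sin 124° = 31.17, north 37.6 cos 124° = -21.03
Leg 2 (327°, 23.8 km): east 23.8 sin 327° = -12.96, north 23.8 cos 327° = 19.96
Current position: (18.21, -1.07). Target: (26.3, 0.4). Remaining: Δeast = 8.09, Δnorth = 1.47.
Bearing = atan2(8.09, 1.47) mod 360° = 79.73°; distance = √((8.09)² + (1.47)²) = 8.222 km.

080°, 8.2 km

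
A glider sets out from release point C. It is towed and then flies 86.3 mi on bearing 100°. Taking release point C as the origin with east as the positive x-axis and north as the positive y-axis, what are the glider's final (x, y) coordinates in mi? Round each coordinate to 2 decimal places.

(84.99, -14.99)

Leg 1 (100°, 86.3 mi): east 86.3 sin 100° = 84.99, north 86.3 cos 100° = -14.99
Summing: 84.99 mi east, -14.99 mi north → (84.99, -14.99).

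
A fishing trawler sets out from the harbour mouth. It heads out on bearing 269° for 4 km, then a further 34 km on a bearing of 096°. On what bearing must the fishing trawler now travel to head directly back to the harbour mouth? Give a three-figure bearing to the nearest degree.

277°

Leg 1 (269°, 4 km): east 4 sin 269° = -4.00, north 4 cos 269° = -0.07
Leg 2 (096°, 34 km): east 34 sin 96° = 33.81, north 34 cos 96° = -3.55
Net displacement: 29.81 east, -3.62 north. Direction back to start is (-29.81, 3.62): bearing = atan2(-29.81, 3.62) mod 360° = 276.93° ≈ 277°.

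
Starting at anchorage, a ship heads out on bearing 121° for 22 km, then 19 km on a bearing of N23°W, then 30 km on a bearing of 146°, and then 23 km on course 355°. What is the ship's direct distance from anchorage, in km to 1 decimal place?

Leg 1 (121°, 22 km): east 22 sin 121° = 18.86, north 22 cos 121° = -11.33
Leg 2 (N23°W, 19 km): east 19 sin 337° = -7.42, north 19 cos 337° = 17.49
Leg 3 (146°, 30 km): east 30 sin 146° = 16.78, north 30 cos 146° = -24.87
Leg 4 (355°, 23 km): east 23 sin 355° = -2.00, north 23 cos 355° = 22.91
Net: 26.20 east, 4.20 north. Distance = √((26.20)² + (4.20)²) = 26.539 km.

26.5 km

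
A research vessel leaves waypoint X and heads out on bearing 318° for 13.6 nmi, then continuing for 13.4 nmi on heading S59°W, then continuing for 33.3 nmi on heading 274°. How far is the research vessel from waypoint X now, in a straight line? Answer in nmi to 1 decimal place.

Leg 1 (318°, 13.6 nmi): east 13.6 sin 318° = -9.10, north 13.6 cos 318° = 10.11
Leg 2 (S59°W, 13.4 nmi): east 13.4 sin 239° = -11.49, north 13.4 cos 239° = -6.90
Leg 3 (274°, 33.3 nmi): east 33.3 sin 274° = -33.22, north 33.3 cos 274° = 2.32
Net: -53.81 east, 5.53 north. Distance = √((-53.81)² + (5.53)²) = 54.088 nmi.

54.1 nmi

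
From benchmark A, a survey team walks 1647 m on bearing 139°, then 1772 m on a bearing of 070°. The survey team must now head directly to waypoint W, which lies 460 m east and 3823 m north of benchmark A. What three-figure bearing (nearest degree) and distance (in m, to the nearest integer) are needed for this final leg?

333°, 5012 m

Leg 1 (139°, 1647 m): east 1647 sin 139° = 1080.53, north 1647 cos 139° = -1243.01
Leg 2 (070°, 1772 m): east 1772 sin 70° = 1665.14, north 1772 cos 70° = 606.06
Current position: (2745.66, -636.95). Target: (460, 3823). Remaining: Δeast = -2285.66, Δnorth = 4459.95.
Bearing = atan2(-2285.66, 4459.95) mod 360° = 332.87°; distance = √((-2285.66)² + (4459.95)²) = 5011.526 m.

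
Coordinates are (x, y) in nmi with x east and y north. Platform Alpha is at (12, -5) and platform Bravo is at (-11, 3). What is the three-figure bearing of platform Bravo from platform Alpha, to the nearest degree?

Δeast = -11 − 12 = -23.00; Δnorth = 3 − -5 = 8.00.
Bearing = atan2(Δeast, Δnorth) mod 360° = 289.18° ≈ 289°.

289°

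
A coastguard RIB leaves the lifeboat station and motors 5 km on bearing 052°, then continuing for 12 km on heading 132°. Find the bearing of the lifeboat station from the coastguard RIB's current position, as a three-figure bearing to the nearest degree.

291°

Leg 1 (052°, 5 km): east 5 sin 52° = 3.94, north 5 cos 52° = 3.08
Leg 2 (132°, 12 km): east 12 sin 132° = 8.92, north 12 cos 132° = -8.03
Net displacement: 12.86 east, -4.95 north. Direction back to start is (-12.86, 4.95): bearing = atan2(-12.86, 4.95) mod 360° = 291.06° ≈ 291°.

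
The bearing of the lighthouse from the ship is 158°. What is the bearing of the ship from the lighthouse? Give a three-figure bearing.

Back-bearing = 158° + 180° = 338°.

338°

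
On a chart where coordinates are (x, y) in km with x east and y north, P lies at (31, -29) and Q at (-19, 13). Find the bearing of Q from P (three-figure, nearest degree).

310°

Δeast = -19 − 31 = -50.00; Δnorth = 13 − -29 = 42.00.
Bearing = atan2(Δeast, Δnorth) mod 360° = 310.03° ≈ 310°.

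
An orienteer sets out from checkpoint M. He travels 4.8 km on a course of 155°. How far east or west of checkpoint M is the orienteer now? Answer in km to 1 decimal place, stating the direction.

2.0 km east

Leg 1 (155°, 4.8 km): east 4.8 sin 155° = 2.03, north 4.8 cos 155° = -4.35
Net east component: 2.03 km.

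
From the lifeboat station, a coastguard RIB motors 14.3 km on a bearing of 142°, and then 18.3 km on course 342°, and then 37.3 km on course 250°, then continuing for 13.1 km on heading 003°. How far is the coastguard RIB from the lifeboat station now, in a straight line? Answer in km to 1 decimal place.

Leg 1 (142°, 14.3 km): east 14.3 sin 142° = 8.80, north 14.3 cos 142° = -11.27
Leg 2 (342°, 18.3 km): east 18.3 sin 342° = -5.66, north 18.3 cos 342° = 17.40
Leg 3 (250°, 37.3 km): east 37.3 sin 250° = -35.05, north 37.3 cos 250° = -12.76
Leg 4 (003°, 13.1 km): east 13.1 sin 3° = 0.69, north 13.1 cos 3° = 13.08
Net: -31.22 east, 6.46 north. Distance = √((-31.22)² + (6.46)²) = 31.878 km.

31.9 km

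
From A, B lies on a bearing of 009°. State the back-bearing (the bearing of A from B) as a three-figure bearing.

Back-bearing = 009° + 180° = 189°.

189°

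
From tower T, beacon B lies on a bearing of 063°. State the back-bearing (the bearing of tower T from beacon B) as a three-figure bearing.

243°

Back-bearing = 063° + 180° = 243°.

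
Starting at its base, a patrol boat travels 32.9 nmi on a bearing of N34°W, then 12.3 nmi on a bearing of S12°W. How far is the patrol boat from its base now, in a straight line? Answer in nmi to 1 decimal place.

Leg 1 (N34°W, 32.9 nmi): east 32.9 sin 326° = -18.40, north 32.9 cos 326° = 27.28
Leg 2 (S12°W, 12.3 nmi): east 12.3 sin 192° = -2.56, north 12.3 cos 192° = -12.03
Net: -20.95 east, 15.24 north. Distance = √((-20.95)² + (15.24)²) = 25.913 nmi.

25.9 nmi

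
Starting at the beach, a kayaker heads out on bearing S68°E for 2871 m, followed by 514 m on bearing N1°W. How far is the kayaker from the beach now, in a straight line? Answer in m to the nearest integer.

Leg 1 (S68°E, 2871 m): east 2871 sin 112° = 2661.94, north 2871 cos 112° = -1075.50
Leg 2 (N1°W, 514 m): east 514 sin 359° = -8.97, north 514 cos 359° = 513.92
Net: 2652.97 east, -561.57 north. Distance = √((2652.97)² + (-561.57)²) = 2711.759 m.

2712 m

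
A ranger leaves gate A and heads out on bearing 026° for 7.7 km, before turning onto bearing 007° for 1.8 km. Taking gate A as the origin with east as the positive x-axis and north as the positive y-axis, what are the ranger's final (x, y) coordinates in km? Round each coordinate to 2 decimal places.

(3.59, 8.71)

Leg 1 (026°, 7.7 km): east 7.7 sin 26° = 3.38, north 7.7 cos 26° = 6.92
Leg 2 (007°, 1.8 km): east 1.8 sin 7° = 0.22, north 1.8 cos 7° = 1.79
Summing: 3.59 km east, 8.71 km north → (3.59, 8.71).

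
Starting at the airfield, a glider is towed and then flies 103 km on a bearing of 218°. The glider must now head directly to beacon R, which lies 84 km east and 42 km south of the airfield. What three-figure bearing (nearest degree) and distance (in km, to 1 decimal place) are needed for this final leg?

Leg 1 (218°, 103 km): east 103 sin 218° = -63.41, north 103 cos 218° = -81.17
Current position: (-63.41, -81.17). Target: (84, -42). Remaining: Δeast = 147.41, Δnorth = 39.17.
Bearing = atan2(147.41, 39.17) mod 360° = 75.12°; distance = √((147.41)² + (39.17)²) = 152.527 km.

075°, 152.5 km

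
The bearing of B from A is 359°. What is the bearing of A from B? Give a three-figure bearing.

179°

Back-bearing = 359° − 180° = 179°.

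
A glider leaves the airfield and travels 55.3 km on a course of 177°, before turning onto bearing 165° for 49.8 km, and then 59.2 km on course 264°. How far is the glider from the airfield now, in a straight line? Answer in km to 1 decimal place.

Leg 1 (177°, 55.3 km): east 55.3 sin 177° = 2.89, north 55.3 cos 177° = -55.22
Leg 2 (165°, 49.8 km): east 49.8 sin 165° = 12.89, north 49.8 cos 165° = -48.10
Leg 3 (264°, 59.2 km): east 59.2 sin 264° = -58.88, north 59.2 cos 264° = -6.19
Net: -43.09 east, -109.52 north. Distance = √((-43.09)² + (-109.52)²) = 117.688 km.

117.7 km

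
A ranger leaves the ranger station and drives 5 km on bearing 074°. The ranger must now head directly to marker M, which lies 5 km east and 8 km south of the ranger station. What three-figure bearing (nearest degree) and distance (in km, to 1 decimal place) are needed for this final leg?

Leg 1 (074°, 5 km): east 5 sin 74° = 4.81, north 5 cos 74° = 1.38
Current position: (4.81, 1.38). Target: (5, -8). Remaining: Δeast = 0.19, Δnorth = -9.38.
Bearing = atan2(0.19, -9.38) mod 360° = 178.82°; distance = √((0.19)² + (-9.38)²) = 9.380 km.

179°, 9.4 km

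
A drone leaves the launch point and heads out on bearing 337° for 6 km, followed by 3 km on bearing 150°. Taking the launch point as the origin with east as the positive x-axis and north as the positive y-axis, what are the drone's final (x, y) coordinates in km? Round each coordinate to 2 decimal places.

Leg 1 (337°, 6 km): east 6 sin 337° = -2.34, north 6 cos 337° = 5.52
Leg 2 (150°, 3 km): east 3 sin 150° = 1.50, north 3 cos 150° = -2.60
Summing: -0.84 km east, 2.92 km north → (-0.84, 2.92).

(-0.84, 2.92)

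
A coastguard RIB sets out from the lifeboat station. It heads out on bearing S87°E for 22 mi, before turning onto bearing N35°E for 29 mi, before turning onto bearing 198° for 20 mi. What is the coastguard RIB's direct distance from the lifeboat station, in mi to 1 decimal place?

32.6 mi

Leg 1 (S87°E, 22 mi): east 22 sin 93° = 21.97, north 22 cos 93° = -1.15
Leg 2 (N35°E, 29 mi): east 29 sin 35° = 16.63, north 29 cos 35° = 23.76
Leg 3 (198°, 20 mi): east 20 sin 198° = -6.18, north 20 cos 198° = -19.02
Net: 32.42 east, 3.58 north. Distance = √((32.42)² + (3.58)²) = 32.621 mi.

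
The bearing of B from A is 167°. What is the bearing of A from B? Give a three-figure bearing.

Back-bearing = 167° + 180° = 347°.

347°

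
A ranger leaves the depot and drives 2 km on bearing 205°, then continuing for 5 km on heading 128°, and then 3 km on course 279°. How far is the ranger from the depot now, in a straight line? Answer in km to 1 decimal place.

4.4 km

Leg 1 (205°, 2 km): east 2 sin 205° = -0.85, north 2 cos 205° = -1.81
Leg 2 (128°, 5 km): east 5 sin 128° = 3.94, north 5 cos 128° = -3.08
Leg 3 (279°, 3 km): east 3 sin 279° = -2.96, north 3 cos 279° = 0.47
Net: 0.13 east, -4.42 north. Distance = √((0.13)² + (-4.42)²) = 4.424 km.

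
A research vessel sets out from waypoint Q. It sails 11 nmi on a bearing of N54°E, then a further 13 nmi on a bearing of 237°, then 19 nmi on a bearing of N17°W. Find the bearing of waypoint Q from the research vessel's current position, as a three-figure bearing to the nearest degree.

Leg 1 (N54°E, 11 nmi): east 11 sin 54° = 8.90, north 11 cos 54° = 6.47
Leg 2 (237°, 13 nmi): east 13 sin 237° = -10.90, north 13 cos 237° = -7.08
Leg 3 (N17°W, 19 nmi): east 19 sin 343° = -5.56, north 19 cos 343° = 18.17
Net displacement: -7.56 east, 17.56 north. Direction back to start is (7.56, -17.56): bearing = atan2(7.56, -17.56) mod 360° = 156.71° ≈ 157°.

157°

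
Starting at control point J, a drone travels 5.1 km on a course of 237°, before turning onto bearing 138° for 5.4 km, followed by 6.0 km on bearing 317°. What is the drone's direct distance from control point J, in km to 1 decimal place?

5.3 km

Leg 1 (237°, 5.1 km): east 5.1 sin 237° = -4.28, north 5.1 cos 237° = -2.78
Leg 2 (138°, 5.4 km): east 5.4 sin 138° = 3.61, north 5.4 cos 138° = -4.01
Leg 3 (317°, 6.0 km): east 6.0 sin 317° = -4.09, north 6.0 cos 317° = 4.39
Net: -4.76 east, -2.40 north. Distance = √((-4.76)² + (-2.40)²) = 5.328 km.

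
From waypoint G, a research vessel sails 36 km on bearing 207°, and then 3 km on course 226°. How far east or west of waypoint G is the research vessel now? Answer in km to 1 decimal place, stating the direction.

18.5 km west

Leg 1 (207°, 36 km): east 36 sin 207° = -16.34, north 36 cos 207° = -32.08
Leg 2 (226°, 3 km): east 3 sin 226° = -2.16, north 3 cos 226° = -2.08
Net east component: -18.50 km.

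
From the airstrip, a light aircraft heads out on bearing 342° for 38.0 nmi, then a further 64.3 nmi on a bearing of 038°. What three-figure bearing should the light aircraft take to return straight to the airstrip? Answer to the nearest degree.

198°

Leg 1 (342°, 38.0 nmi): east 38.0 sin 342° = -11.74, north 38.0 cos 342° = 36.14
Leg 2 (038°, 64.3 nmi): east 64.3 sin 38° = 39.59, north 64.3 cos 38° = 50.67
Net displacement: 27.84 east, 86.81 north. Direction back to start is (-27.84, -86.81): bearing = atan2(-27.84, -86.81) mod 360° = 197.78° ≈ 198°.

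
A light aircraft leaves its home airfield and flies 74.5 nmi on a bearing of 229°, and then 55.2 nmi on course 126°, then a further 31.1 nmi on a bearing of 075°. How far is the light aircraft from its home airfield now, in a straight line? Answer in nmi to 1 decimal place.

75.6 nmi

Leg 1 (229°, 74.5 nmi): east 74.5 sin 229° = -56.23, north 74.5 cos 229° = -48.88
Leg 2 (126°, 55.2 nmi): east 55.2 sin 126° = 44.66, north 55.2 cos 126° = -32.45
Leg 3 (075°, 31.1 nmi): east 31.1 sin 75° = 30.04, north 31.1 cos 75° = 8.05
Net: 18.47 east, -73.27 north. Distance = √((18.47)² + (-73.27)²) = 75.565 nmi.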